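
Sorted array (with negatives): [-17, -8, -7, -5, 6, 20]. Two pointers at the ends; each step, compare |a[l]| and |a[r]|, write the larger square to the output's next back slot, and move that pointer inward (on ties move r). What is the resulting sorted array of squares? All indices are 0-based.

l=0 r=5: |-17|<=|20| out[5]=400, r--
l=0 r=4: |-17|>|6| out[4]=289, l++
l=1 r=4: |-8|>|6| out[3]=64, l++
l=2 r=4: |-7|>|6| out[2]=49, l++
l=3 r=4: |-5|<=|6| out[1]=36, r--
l=3 r=3: |-5|<=|-5| out[0]=25, r--

[25, 36, 49, 64, 289, 400]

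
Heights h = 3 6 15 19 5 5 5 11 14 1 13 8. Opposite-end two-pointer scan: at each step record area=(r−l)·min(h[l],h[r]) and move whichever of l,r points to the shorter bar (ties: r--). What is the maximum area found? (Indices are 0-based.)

[0,11] min(3,8)*11=33 best=33 * → l++
[1,11] min(6,8)*10=60 best=60 * → l++
[2,11] min(15,8)*9=72 best=72 * → r--
[2,10] min(15,13)*8=104 best=104 * → r--
[2,9] min(15,1)*7=7 best=104 → r--
[2,8] min(15,14)*6=84 best=104 → r--
[2,7] min(15,11)*5=55 best=104 → r--
[2,6] min(15,5)*4=20 best=104 → r--
[2,5] min(15,5)*3=15 best=104 → r--
[2,4] min(15,5)*2=10 best=104 → r--
[2,3] min(15,19)*1=15 best=104 → l++

max area = 104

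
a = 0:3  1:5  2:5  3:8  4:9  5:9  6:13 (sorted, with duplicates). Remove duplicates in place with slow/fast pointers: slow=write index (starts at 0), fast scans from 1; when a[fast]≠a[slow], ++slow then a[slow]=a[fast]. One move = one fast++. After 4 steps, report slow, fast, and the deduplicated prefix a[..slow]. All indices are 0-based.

(s=0,f=1) a[fast]=5≠a[slow]=3 write a[1]=5 → slow++,fast++
(s=1,f=2) a[fast]=5=a[slow] dup → fast++
(s=1,f=3) a[fast]=8≠a[slow]=5 write a[2]=8 → slow++,fast++
(s=2,f=4) a[fast]=9≠a[slow]=8 write a[3]=9 → slow++,fast++

slow=3, fast=5, prefix=[3, 5, 8, 9]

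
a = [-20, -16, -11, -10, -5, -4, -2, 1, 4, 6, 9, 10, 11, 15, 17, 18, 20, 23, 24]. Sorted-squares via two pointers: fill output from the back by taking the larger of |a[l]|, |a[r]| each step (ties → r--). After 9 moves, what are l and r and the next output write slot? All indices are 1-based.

l=3, r=12, next write slot=10

l=1 r=19: |-20|<=|24| out[19]=576, r--
l=1 r=18: |-20|<=|23| out[18]=529, r--
l=1 r=17: |-20|<=|20| out[17]=400, r--
l=1 r=16: |-20|>|18| out[16]=400, l++
l=2 r=16: |-16|<=|18| out[15]=324, r--
l=2 r=15: |-16|<=|17| out[14]=289, r--
l=2 r=14: |-16|>|15| out[13]=256, l++
l=3 r=14: |-11|<=|15| out[12]=225, r--
l=3 r=13: |-11|<=|11| out[11]=121, r--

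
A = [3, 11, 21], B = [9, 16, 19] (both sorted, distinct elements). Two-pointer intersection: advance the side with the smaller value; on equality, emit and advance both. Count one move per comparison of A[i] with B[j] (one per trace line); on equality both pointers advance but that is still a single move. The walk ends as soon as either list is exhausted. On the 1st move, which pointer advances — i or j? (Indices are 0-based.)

i

[i=0,j=0] 3<9 → i++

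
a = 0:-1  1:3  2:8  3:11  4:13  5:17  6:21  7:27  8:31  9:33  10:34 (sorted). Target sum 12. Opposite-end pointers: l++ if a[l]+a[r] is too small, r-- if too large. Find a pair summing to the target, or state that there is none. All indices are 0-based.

(-1, 13)

l=0 r=10: -1+34=33 >12, r--
l=0 r=9: -1+33=32 >12, r--
l=0 r=8: -1+31=30 >12, r--
l=0 r=7: -1+27=26 >12, r--
l=0 r=6: -1+21=20 >12, r--
l=0 r=5: -1+17=16 >12, r--
l=0 r=4: -1+13=12, found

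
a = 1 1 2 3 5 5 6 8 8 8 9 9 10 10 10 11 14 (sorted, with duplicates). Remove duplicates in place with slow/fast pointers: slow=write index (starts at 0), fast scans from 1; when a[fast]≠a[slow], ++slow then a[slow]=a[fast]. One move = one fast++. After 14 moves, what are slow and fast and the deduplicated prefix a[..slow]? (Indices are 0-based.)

(s=0,f=1) a[fast]=1=a[slow] dup → fast++
(s=0,f=2) a[fast]=2≠a[slow]=1 write a[1]=2 → slow++,fast++
(s=1,f=3) a[fast]=3≠a[slow]=2 write a[2]=3 → slow++,fast++
(s=2,f=4) a[fast]=5≠a[slow]=3 write a[3]=5 → slow++,fast++
(s=3,f=5) a[fast]=5=a[slow] dup → fast++
(s=3,f=6) a[fast]=6≠a[slow]=5 write a[4]=6 → slow++,fast++
(s=4,f=7) a[fast]=8≠a[slow]=6 write a[5]=8 → slow++,fast++
(s=5,f=8) a[fast]=8=a[slow] dup → fast++
(s=5,f=9) a[fast]=8=a[slow] dup → fast++
(s=5,f=10) a[fast]=9≠a[slow]=8 write a[6]=9 → slow++,fast++
(s=6,f=11) a[fast]=9=a[slow] dup → fast++
(s=6,f=12) a[fast]=10≠a[slow]=9 write a[7]=10 → slow++,fast++
(s=7,f=13) a[fast]=10=a[slow] dup → fast++
(s=7,f=14) a[fast]=10=a[slow] dup → fast++

slow=7, fast=15, prefix=[1, 2, 3, 5, 6, 8, 9, 10]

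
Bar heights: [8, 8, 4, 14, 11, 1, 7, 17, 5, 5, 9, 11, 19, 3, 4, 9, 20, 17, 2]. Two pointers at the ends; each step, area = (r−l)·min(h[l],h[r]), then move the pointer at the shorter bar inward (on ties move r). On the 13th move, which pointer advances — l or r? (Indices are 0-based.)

l

[0,18] min(8,2)*18=36 best=36 * → r--
[0,17] min(8,17)*17=136 best=136 * → l++
[1,17] min(8,17)*16=128 best=136 → l++
[2,17] min(4,17)*15=60 best=136 → l++
[3,17] min(14,17)*14=196 best=196 * → l++
[4,17] min(11,17)*13=143 best=196 → l++
[5,17] min(1,17)*12=12 best=196 → l++
[6,17] min(7,17)*11=77 best=196 → l++
[7,17] min(17,17)*10=170 best=196 → r--
[7,16] min(17,20)*9=153 best=196 → l++
[8,16] min(5,20)*8=40 best=196 → l++
[9,16] min(5,20)*7=35 best=196 → l++
[10,16] min(9,20)*6=54 best=196 → l++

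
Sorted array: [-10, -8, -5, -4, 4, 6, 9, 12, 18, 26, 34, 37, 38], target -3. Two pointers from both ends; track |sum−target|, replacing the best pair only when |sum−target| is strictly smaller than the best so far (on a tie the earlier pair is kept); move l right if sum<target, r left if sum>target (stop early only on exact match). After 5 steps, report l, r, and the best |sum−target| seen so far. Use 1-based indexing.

l=1, r=8, best |Δ|=11

l=1 r=13: -10+38=28 d=31 *, r--
l=1 r=12: -10+37=27 d=30 *, r--
l=1 r=11: -10+34=24 d=27 *, r--
l=1 r=10: -10+26=16 d=19 *, r--
l=1 r=9: -10+18=8 d=11 *, r--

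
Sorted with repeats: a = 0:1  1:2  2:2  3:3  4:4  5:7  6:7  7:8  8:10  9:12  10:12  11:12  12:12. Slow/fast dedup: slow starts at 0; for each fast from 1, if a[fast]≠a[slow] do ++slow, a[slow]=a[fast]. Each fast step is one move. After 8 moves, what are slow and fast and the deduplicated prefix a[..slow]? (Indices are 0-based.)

slow=6, fast=9, prefix=[1, 2, 3, 4, 7, 8, 10]

slow=0 fast=1: a[fast]=2≠a[slow]=1 write a[1]=2, slow++,fast++
slow=1 fast=2: a[fast]=2=a[slow] dup, fast++
slow=1 fast=3: a[fast]=3≠a[slow]=2 write a[2]=3, slow++,fast++
slow=2 fast=4: a[fast]=4≠a[slow]=3 write a[3]=4, slow++,fast++
slow=3 fast=5: a[fast]=7≠a[slow]=4 write a[4]=7, slow++,fast++
slow=4 fast=6: a[fast]=7=a[slow] dup, fast++
slow=4 fast=7: a[fast]=8≠a[slow]=7 write a[5]=8, slow++,fast++
slow=5 fast=8: a[fast]=10≠a[slow]=8 write a[6]=10, slow++,fast++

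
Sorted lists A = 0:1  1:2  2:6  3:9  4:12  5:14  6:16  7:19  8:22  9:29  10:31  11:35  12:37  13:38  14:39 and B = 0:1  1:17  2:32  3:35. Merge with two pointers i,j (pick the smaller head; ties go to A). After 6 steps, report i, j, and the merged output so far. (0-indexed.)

i=5, j=1, merged so far=[1, 1, 2, 6, 9, 12]

[i=0,j=0] A[i]=1<=B[j]=1 take 1 → i++
[i=1,j=0] A[i]=2>B[j]=1 take 1 → j++
[i=1,j=1] A[i]=2<=B[j]=17 take 2 → i++
[i=2,j=1] A[i]=6<=B[j]=17 take 6 → i++
[i=3,j=1] A[i]=9<=B[j]=17 take 9 → i++
[i=4,j=1] A[i]=12<=B[j]=17 take 12 → i++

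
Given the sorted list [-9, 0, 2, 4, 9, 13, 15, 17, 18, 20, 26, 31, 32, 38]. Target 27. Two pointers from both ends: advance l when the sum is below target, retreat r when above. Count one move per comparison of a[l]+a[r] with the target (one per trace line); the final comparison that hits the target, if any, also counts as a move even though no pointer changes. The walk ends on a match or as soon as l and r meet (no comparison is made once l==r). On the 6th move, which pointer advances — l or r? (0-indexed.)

l=0 r=13: -9+38=29 >27, r--
l=0 r=12: -9+32=23 <27, l++
l=1 r=12: 0+32=32 >27, r--
l=1 r=11: 0+31=31 >27, r--
l=1 r=10: 0+26=26 <27, l++
l=2 r=10: 2+26=28 >27, r--

r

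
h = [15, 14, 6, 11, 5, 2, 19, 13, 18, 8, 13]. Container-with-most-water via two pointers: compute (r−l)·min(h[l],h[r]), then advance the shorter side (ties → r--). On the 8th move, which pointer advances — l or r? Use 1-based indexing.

l=1 r=11: min(15,13)*10=130 best=130 *, r--
l=1 r=10: min(15,8)*9=72 best=130, r--
l=1 r=9: min(15,18)*8=120 best=130, l++
l=2 r=9: min(14,18)*7=98 best=130, l++
l=3 r=9: min(6,18)*6=36 best=130, l++
l=4 r=9: min(11,18)*5=55 best=130, l++
l=5 r=9: min(5,18)*4=20 best=130, l++
l=6 r=9: min(2,18)*3=6 best=130, l++

l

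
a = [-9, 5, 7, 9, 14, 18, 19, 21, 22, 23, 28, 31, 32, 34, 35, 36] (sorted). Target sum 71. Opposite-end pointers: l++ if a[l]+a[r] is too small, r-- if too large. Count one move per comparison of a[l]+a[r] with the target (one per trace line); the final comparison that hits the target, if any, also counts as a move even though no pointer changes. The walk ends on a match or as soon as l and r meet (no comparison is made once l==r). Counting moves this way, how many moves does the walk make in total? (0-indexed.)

15 moves

l=0 r=15: -9+36=27 <71, l++
l=1 r=15: 5+36=41 <71, l++
l=2 r=15: 7+36=43 <71, l++
l=3 r=15: 9+36=45 <71, l++
l=4 r=15: 14+36=50 <71, l++
l=5 r=15: 18+36=54 <71, l++
l=6 r=15: 19+36=55 <71, l++
l=7 r=15: 21+36=57 <71, l++
l=8 r=15: 22+36=58 <71, l++
l=9 r=15: 23+36=59 <71, l++
l=10 r=15: 28+36=64 <71, l++
l=11 r=15: 31+36=67 <71, l++
l=12 r=15: 32+36=68 <71, l++
l=13 r=15: 34+36=70 <71, l++
l=14 r=15: 35+36=71, found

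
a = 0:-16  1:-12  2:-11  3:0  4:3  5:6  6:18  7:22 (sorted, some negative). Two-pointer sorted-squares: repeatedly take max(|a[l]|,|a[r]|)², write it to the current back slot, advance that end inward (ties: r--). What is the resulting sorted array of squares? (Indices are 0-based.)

[0,7] |-16|<=|22| out[7]=484 → r--
[0,6] |-16|<=|18| out[6]=324 → r--
[0,5] |-16|>|6| out[5]=256 → l++
[1,5] |-12|>|6| out[4]=144 → l++
[2,5] |-11|>|6| out[3]=121 → l++
[3,5] |0|<=|6| out[2]=36 → r--
[3,4] |0|<=|3| out[1]=9 → r--
[3,3] |0|<=|0| out[0]=0 → r--

[0, 9, 36, 121, 144, 256, 324, 484]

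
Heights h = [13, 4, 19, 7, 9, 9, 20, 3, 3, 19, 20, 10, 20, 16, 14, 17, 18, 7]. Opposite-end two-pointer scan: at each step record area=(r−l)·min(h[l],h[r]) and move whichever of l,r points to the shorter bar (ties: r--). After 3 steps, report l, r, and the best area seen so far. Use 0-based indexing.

l=2, r=16, best area=208

l=0 r=17: min(13,7)*17=119 best=119 *, r--
l=0 r=16: min(13,18)*16=208 best=208 *, l++
l=1 r=16: min(4,18)*15=60 best=208, l++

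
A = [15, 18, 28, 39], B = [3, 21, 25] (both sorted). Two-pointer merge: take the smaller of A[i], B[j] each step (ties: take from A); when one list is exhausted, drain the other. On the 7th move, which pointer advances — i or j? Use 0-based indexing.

i

[i=0,j=0] A[i]=15>B[j]=3 take 3 → j++
[i=0,j=1] A[i]=15<=B[j]=21 take 15 → i++
[i=1,j=1] A[i]=18<=B[j]=21 take 18 → i++
[i=2,j=1] A[i]=28>B[j]=21 take 21 → j++
[i=2,j=2] A[i]=28>B[j]=25 take 25 → j++
[i=2,j=3] B done, take A[i]=28 → i++
[i=3,j=3] B done, take A[i]=39 → i++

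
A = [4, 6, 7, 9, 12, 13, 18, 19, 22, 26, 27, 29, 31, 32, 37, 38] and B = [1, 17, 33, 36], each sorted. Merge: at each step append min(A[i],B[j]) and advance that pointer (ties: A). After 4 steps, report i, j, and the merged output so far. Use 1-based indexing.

[i=1,j=1] A[i]=4>B[j]=1 take 1 → j++
[i=1,j=2] A[i]=4<=B[j]=17 take 4 → i++
[i=2,j=2] A[i]=6<=B[j]=17 take 6 → i++
[i=3,j=2] A[i]=7<=B[j]=17 take 7 → i++

i=4, j=2, merged so far=[1, 4, 6, 7]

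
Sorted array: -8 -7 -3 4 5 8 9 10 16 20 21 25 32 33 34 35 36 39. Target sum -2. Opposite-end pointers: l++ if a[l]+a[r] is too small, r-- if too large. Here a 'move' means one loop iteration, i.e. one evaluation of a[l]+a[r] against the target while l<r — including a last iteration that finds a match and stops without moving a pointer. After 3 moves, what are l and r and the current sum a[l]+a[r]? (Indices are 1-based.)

l=1, r=15, sum=26

l=1 r=18: -8+39=31 >-2, r--
l=1 r=17: -8+36=28 >-2, r--
l=1 r=16: -8+35=27 >-2, r--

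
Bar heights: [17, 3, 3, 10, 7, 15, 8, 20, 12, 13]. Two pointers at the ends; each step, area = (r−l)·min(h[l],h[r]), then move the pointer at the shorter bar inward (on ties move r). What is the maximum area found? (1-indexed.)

l=1 r=10: min(17,13)*9=117 best=117 *, r--
l=1 r=9: min(17,12)*8=96 best=117, r--
l=1 r=8: min(17,20)*7=119 best=119 *, l++
l=2 r=8: min(3,20)*6=18 best=119, l++
l=3 r=8: min(3,20)*5=15 best=119, l++
l=4 r=8: min(10,20)*4=40 best=119, l++
l=5 r=8: min(7,20)*3=21 best=119, l++
l=6 r=8: min(15,20)*2=30 best=119, l++
l=7 r=8: min(8,20)*1=8 best=119, l++

max area = 119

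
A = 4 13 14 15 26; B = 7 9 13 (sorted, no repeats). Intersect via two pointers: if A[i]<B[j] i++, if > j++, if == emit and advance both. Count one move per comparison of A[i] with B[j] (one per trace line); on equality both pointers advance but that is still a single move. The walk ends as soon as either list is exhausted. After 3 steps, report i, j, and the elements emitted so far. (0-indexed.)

i=0 j=0: 4<7, i++
i=1 j=0: 13>7, j++
i=1 j=1: 13>9, j++

i=1, j=2, emitted=[]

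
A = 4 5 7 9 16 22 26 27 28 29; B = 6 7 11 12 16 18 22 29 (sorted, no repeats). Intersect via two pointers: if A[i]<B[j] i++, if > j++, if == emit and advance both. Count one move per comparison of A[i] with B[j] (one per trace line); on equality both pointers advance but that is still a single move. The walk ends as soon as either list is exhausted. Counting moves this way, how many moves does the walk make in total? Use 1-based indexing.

[i=1,j=1] 4<6 → i++
[i=2,j=1] 5<6 → i++
[i=3,j=1] 7>6 → j++
[i=3,j=2] 7==7 emit → i++,j++
[i=4,j=3] 9<11 → i++
[i=5,j=3] 16>11 → j++
[i=5,j=4] 16>12 → j++
[i=5,j=5] 16==16 emit → i++,j++
[i=6,j=6] 22>18 → j++
[i=6,j=7] 22==22 emit → i++,j++
[i=7,j=8] 26<29 → i++
[i=8,j=8] 27<29 → i++
[i=9,j=8] 28<29 → i++
[i=10,j=8] 29==29 emit → i++,j++

14 moves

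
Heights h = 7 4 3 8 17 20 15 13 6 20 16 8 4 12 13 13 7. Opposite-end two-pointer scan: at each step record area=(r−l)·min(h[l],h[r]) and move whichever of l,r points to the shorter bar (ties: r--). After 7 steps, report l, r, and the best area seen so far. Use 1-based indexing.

l=1 r=17: min(7,7)*16=112 best=112 *, r--
l=1 r=16: min(7,13)*15=105 best=112, l++
l=2 r=16: min(4,13)*14=56 best=112, l++
l=3 r=16: min(3,13)*13=39 best=112, l++
l=4 r=16: min(8,13)*12=96 best=112, l++
l=5 r=16: min(17,13)*11=143 best=143 *, r--
l=5 r=15: min(17,13)*10=130 best=143, r--

l=5, r=14, best area=143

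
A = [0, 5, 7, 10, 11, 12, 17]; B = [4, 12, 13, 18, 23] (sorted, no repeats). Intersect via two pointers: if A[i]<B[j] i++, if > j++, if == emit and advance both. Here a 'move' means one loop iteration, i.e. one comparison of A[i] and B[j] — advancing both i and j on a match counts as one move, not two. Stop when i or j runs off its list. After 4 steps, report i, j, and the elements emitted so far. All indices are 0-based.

i=3, j=1, emitted=[]

i=0 j=0: 0<4, i++
i=1 j=0: 5>4, j++
i=1 j=1: 5<12, i++
i=2 j=1: 7<12, i++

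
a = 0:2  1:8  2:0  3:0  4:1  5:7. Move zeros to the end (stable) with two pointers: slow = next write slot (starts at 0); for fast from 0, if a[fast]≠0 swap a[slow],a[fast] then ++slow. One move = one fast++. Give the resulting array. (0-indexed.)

[2, 8, 1, 7, 0, 0]

slow=0 fast=0: a[fast]=2≠0 swap→a[0]=2, slow++,fast++
slow=1 fast=1: a[fast]=8≠0 swap→a[1]=8, slow++,fast++
slow=2 fast=2: a[fast]=0, fast++
slow=2 fast=3: a[fast]=0, fast++
slow=2 fast=4: a[fast]=1≠0 swap→a[2]=1, slow++,fast++
slow=3 fast=5: a[fast]=7≠0 swap→a[3]=7, slow++,fast++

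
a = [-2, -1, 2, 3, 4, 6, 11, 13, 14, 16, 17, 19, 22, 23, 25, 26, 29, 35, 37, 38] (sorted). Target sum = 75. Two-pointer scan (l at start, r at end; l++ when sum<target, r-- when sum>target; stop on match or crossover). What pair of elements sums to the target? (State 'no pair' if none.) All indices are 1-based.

(37, 38)

l=1 r=20: -2+38=36 <75, l++
l=2 r=20: -1+38=37 <75, l++
l=3 r=20: 2+38=40 <75, l++
l=4 r=20: 3+38=41 <75, l++
l=5 r=20: 4+38=42 <75, l++
l=6 r=20: 6+38=44 <75, l++
l=7 r=20: 11+38=49 <75, l++
l=8 r=20: 13+38=51 <75, l++
l=9 r=20: 14+38=52 <75, l++
l=10 r=20: 16+38=54 <75, l++
l=11 r=20: 17+38=55 <75, l++
l=12 r=20: 19+38=57 <75, l++
l=13 r=20: 22+38=60 <75, l++
l=14 r=20: 23+38=61 <75, l++
l=15 r=20: 25+38=63 <75, l++
l=16 r=20: 26+38=64 <75, l++
l=17 r=20: 29+38=67 <75, l++
l=18 r=20: 35+38=73 <75, l++
l=19 r=20: 37+38=75, found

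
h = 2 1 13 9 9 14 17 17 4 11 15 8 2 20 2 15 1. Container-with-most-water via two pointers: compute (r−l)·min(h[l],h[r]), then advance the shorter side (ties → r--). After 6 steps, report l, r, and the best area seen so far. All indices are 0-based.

l=0 r=16: min(2,1)*16=16 best=16 *, r--
l=0 r=15: min(2,15)*15=30 best=30 *, l++
l=1 r=15: min(1,15)*14=14 best=30, l++
l=2 r=15: min(13,15)*13=169 best=169 *, l++
l=3 r=15: min(9,15)*12=108 best=169, l++
l=4 r=15: min(9,15)*11=99 best=169, l++

l=5, r=15, best area=169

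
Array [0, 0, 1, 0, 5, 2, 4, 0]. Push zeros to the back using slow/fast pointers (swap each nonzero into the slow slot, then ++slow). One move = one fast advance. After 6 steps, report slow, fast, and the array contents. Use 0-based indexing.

slow=0 fast=0: a[fast]=0, fast++
slow=0 fast=1: a[fast]=0, fast++
slow=0 fast=2: a[fast]=1≠0 swap→a[0]=1, slow++,fast++
slow=1 fast=3: a[fast]=0, fast++
slow=1 fast=4: a[fast]=5≠0 swap→a[1]=5, slow++,fast++
slow=2 fast=5: a[fast]=2≠0 swap→a[2]=2, slow++,fast++

slow=3, fast=6, a=[1, 5, 2, 0, 0, 0, 4, 0]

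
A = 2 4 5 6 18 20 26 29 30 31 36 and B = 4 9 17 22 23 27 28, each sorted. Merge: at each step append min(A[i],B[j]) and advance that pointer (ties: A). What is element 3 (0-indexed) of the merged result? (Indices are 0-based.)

merged[3] = 5

[i=0,j=0] A[i]=2<=B[j]=4 take 2 → i++
[i=1,j=0] A[i]=4<=B[j]=4 take 4 → i++
[i=2,j=0] A[i]=5>B[j]=4 take 4 → j++
[i=2,j=1] A[i]=5<=B[j]=9 take 5 → i++
[i=3,j=1] A[i]=6<=B[j]=9 take 6 → i++
[i=4,j=1] A[i]=18>B[j]=9 take 9 → j++
[i=4,j=2] A[i]=18>B[j]=17 take 17 → j++
[i=4,j=3] A[i]=18<=B[j]=22 take 18 → i++
[i=5,j=3] A[i]=20<=B[j]=22 take 20 → i++
[i=6,j=3] A[i]=26>B[j]=22 take 22 → j++
[i=6,j=4] A[i]=26>B[j]=23 take 23 → j++
[i=6,j=5] A[i]=26<=B[j]=27 take 26 → i++
[i=7,j=5] A[i]=29>B[j]=27 take 27 → j++
[i=7,j=6] A[i]=29>B[j]=28 take 28 → j++
[i=7,j=7] B done, take A[i]=29 → i++
[i=8,j=7] B done, take A[i]=30 → i++
[i=9,j=7] B done, take A[i]=31 → i++
[i=10,j=7] B done, take A[i]=36 → i++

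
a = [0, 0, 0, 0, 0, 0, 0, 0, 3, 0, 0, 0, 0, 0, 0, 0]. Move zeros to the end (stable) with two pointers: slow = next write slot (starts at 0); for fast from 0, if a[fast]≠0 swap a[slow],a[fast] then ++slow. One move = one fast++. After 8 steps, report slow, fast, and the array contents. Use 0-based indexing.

slow=0 fast=0: a[fast]=0, fast++
slow=0 fast=1: a[fast]=0, fast++
slow=0 fast=2: a[fast]=0, fast++
slow=0 fast=3: a[fast]=0, fast++
slow=0 fast=4: a[fast]=0, fast++
slow=0 fast=5: a[fast]=0, fast++
slow=0 fast=6: a[fast]=0, fast++
slow=0 fast=7: a[fast]=0, fast++

slow=0, fast=8, a=[0, 0, 0, 0, 0, 0, 0, 0, 3, 0, 0, 0, 0, 0, 0, 0]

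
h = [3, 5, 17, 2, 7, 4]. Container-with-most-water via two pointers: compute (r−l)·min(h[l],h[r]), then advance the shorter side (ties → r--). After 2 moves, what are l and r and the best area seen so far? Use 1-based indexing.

l=2, r=5, best area=16

[1,6] min(3,4)*5=15 best=15 * → l++
[2,6] min(5,4)*4=16 best=16 * → r--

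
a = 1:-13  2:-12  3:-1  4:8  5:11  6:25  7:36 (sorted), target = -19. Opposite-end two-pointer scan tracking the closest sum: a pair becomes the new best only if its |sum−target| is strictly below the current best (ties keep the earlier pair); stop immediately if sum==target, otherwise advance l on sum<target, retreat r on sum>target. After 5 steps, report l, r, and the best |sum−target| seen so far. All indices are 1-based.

l=1, r=2, best |Δ|=5

l=1 r=7: -13+36=23 d=42 *, r--
l=1 r=6: -13+25=12 d=31 *, r--
l=1 r=5: -13+11=-2 d=17 *, r--
l=1 r=4: -13+8=-5 d=14 *, r--
l=1 r=3: -13+-1=-14 d=5 *, r--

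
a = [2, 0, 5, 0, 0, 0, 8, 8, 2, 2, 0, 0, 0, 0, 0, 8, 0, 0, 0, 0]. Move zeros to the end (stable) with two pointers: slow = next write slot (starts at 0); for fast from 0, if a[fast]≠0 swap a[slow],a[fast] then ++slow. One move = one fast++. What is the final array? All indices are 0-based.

slow=0 fast=0: a[fast]=2≠0 swap→a[0]=2, slow++,fast++
slow=1 fast=1: a[fast]=0, fast++
slow=1 fast=2: a[fast]=5≠0 swap→a[1]=5, slow++,fast++
slow=2 fast=3: a[fast]=0, fast++
slow=2 fast=4: a[fast]=0, fast++
slow=2 fast=5: a[fast]=0, fast++
slow=2 fast=6: a[fast]=8≠0 swap→a[2]=8, slow++,fast++
slow=3 fast=7: a[fast]=8≠0 swap→a[3]=8, slow++,fast++
slow=4 fast=8: a[fast]=2≠0 swap→a[4]=2, slow++,fast++
slow=5 fast=9: a[fast]=2≠0 swap→a[5]=2, slow++,fast++
slow=6 fast=10: a[fast]=0, fast++
slow=6 fast=11: a[fast]=0, fast++
slow=6 fast=12: a[fast]=0, fast++
slow=6 fast=13: a[fast]=0, fast++
slow=6 fast=14: a[fast]=0, fast++
slow=6 fast=15: a[fast]=8≠0 swap→a[6]=8, slow++,fast++
slow=7 fast=16: a[fast]=0, fast++
slow=7 fast=17: a[fast]=0, fast++
slow=7 fast=18: a[fast]=0, fast++
slow=7 fast=19: a[fast]=0, fast++

[2, 5, 8, 8, 2, 2, 8, 0, 0, 0, 0, 0, 0, 0, 0, 0, 0, 0, 0, 0]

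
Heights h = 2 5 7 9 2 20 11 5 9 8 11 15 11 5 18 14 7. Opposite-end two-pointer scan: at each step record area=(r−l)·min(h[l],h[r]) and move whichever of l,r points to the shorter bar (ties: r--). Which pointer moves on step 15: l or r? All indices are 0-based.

[0,16] min(2,7)*16=32 best=32 * → l++
[1,16] min(5,7)*15=75 best=75 * → l++
[2,16] min(7,7)*14=98 best=98 * → r--
[2,15] min(7,14)*13=91 best=98 → l++
[3,15] min(9,14)*12=108 best=108 * → l++
[4,15] min(2,14)*11=22 best=108 → l++
[5,15] min(20,14)*10=140 best=140 * → r--
[5,14] min(20,18)*9=162 best=162 * → r--
[5,13] min(20,5)*8=40 best=162 → r--
[5,12] min(20,11)*7=77 best=162 → r--
[5,11] min(20,15)*6=90 best=162 → r--
[5,10] min(20,11)*5=55 best=162 → r--
[5,9] min(20,8)*4=32 best=162 → r--
[5,8] min(20,9)*3=27 best=162 → r--
[5,7] min(20,5)*2=10 best=162 → r--

r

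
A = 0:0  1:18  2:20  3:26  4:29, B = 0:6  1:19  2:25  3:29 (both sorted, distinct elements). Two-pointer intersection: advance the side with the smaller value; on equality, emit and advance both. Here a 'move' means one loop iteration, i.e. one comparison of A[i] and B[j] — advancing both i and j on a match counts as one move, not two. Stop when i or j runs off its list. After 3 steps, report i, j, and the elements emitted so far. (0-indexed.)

i=2, j=1, emitted=[]

[i=0,j=0] 0<6 → i++
[i=1,j=0] 18>6 → j++
[i=1,j=1] 18<19 → i++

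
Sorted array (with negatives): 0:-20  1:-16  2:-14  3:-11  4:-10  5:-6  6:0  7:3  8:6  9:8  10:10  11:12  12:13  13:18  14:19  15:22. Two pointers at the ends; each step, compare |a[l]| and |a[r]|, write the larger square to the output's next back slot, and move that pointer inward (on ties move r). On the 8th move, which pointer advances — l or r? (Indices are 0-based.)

[0,15] |-20|<=|22| out[15]=484 → r--
[0,14] |-20|>|19| out[14]=400 → l++
[1,14] |-16|<=|19| out[13]=361 → r--
[1,13] |-16|<=|18| out[12]=324 → r--
[1,12] |-16|>|13| out[11]=256 → l++
[2,12] |-14|>|13| out[10]=196 → l++
[3,12] |-11|<=|13| out[9]=169 → r--
[3,11] |-11|<=|12| out[8]=144 → r--

r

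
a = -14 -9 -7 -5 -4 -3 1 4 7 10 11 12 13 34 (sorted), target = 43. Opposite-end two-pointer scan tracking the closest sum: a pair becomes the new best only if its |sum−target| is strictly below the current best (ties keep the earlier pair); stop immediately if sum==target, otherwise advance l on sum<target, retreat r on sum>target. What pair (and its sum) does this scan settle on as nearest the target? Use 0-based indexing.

pair (10, 34) with sum 44 (|Δ|=1)

l=0 r=13: -14+34=20 d=23 *, l++
l=1 r=13: -9+34=25 d=18 *, l++
l=2 r=13: -7+34=27 d=16 *, l++
l=3 r=13: -5+34=29 d=14 *, l++
l=4 r=13: -4+34=30 d=13 *, l++
l=5 r=13: -3+34=31 d=12 *, l++
l=6 r=13: 1+34=35 d=8 *, l++
l=7 r=13: 4+34=38 d=5 *, l++
l=8 r=13: 7+34=41 d=2 *, l++
l=9 r=13: 10+34=44 d=1 *, r--
l=9 r=12: 10+13=23 d=20, l++
l=10 r=12: 11+13=24 d=19, l++
l=11 r=12: 12+13=25 d=18, l++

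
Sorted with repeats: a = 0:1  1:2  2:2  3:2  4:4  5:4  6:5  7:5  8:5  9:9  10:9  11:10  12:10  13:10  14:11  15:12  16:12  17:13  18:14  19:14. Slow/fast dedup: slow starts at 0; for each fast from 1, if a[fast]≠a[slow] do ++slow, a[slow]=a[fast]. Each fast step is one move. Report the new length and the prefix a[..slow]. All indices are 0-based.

slow=0 fast=1: a[fast]=2≠a[slow]=1 write a[1]=2, slow++,fast++
slow=1 fast=2: a[fast]=2=a[slow] dup, fast++
slow=1 fast=3: a[fast]=2=a[slow] dup, fast++
slow=1 fast=4: a[fast]=4≠a[slow]=2 write a[2]=4, slow++,fast++
slow=2 fast=5: a[fast]=4=a[slow] dup, fast++
slow=2 fast=6: a[fast]=5≠a[slow]=4 write a[3]=5, slow++,fast++
slow=3 fast=7: a[fast]=5=a[slow] dup, fast++
slow=3 fast=8: a[fast]=5=a[slow] dup, fast++
slow=3 fast=9: a[fast]=9≠a[slow]=5 write a[4]=9, slow++,fast++
slow=4 fast=10: a[fast]=9=a[slow] dup, fast++
slow=4 fast=11: a[fast]=10≠a[slow]=9 write a[5]=10, slow++,fast++
slow=5 fast=12: a[fast]=10=a[slow] dup, fast++
slow=5 fast=13: a[fast]=10=a[slow] dup, fast++
slow=5 fast=14: a[fast]=11≠a[slow]=10 write a[6]=11, slow++,fast++
slow=6 fast=15: a[fast]=12≠a[slow]=11 write a[7]=12, slow++,fast++
slow=7 fast=16: a[fast]=12=a[slow] dup, fast++
slow=7 fast=17: a[fast]=13≠a[slow]=12 write a[8]=13, slow++,fast++
slow=8 fast=18: a[fast]=14≠a[slow]=13 write a[9]=14, slow++,fast++
slow=9 fast=19: a[fast]=14=a[slow] dup, fast++

length 10; prefix = [1, 2, 4, 5, 9, 10, 11, 12, 13, 14]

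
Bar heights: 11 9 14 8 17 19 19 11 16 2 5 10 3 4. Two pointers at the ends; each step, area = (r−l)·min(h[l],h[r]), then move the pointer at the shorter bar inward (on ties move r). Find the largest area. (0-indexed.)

max area = 110

[0,13] min(11,4)*13=52 best=52 * → r--
[0,12] min(11,3)*12=36 best=52 → r--
[0,11] min(11,10)*11=110 best=110 * → r--
[0,10] min(11,5)*10=50 best=110 → r--
[0,9] min(11,2)*9=18 best=110 → r--
[0,8] min(11,16)*8=88 best=110 → l++
[1,8] min(9,16)*7=63 best=110 → l++
[2,8] min(14,16)*6=84 best=110 → l++
[3,8] min(8,16)*5=40 best=110 → l++
[4,8] min(17,16)*4=64 best=110 → r--
[4,7] min(17,11)*3=33 best=110 → r--
[4,6] min(17,19)*2=34 best=110 → l++
[5,6] min(19,19)*1=19 best=110 → r--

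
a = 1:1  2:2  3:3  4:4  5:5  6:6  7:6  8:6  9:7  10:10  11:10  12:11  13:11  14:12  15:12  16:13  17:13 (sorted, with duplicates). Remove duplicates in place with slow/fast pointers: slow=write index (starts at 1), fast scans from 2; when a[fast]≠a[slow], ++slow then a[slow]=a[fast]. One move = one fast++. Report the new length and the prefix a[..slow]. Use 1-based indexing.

length 11; prefix = [1, 2, 3, 4, 5, 6, 7, 10, 11, 12, 13]

(s=1,f=2) a[fast]=2≠a[slow]=1 write a[2]=2 → slow++,fast++
(s=2,f=3) a[fast]=3≠a[slow]=2 write a[3]=3 → slow++,fast++
(s=3,f=4) a[fast]=4≠a[slow]=3 write a[4]=4 → slow++,fast++
(s=4,f=5) a[fast]=5≠a[slow]=4 write a[5]=5 → slow++,fast++
(s=5,f=6) a[fast]=6≠a[slow]=5 write a[6]=6 → slow++,fast++
(s=6,f=7) a[fast]=6=a[slow] dup → fast++
(s=6,f=8) a[fast]=6=a[slow] dup → fast++
(s=6,f=9) a[fast]=7≠a[slow]=6 write a[7]=7 → slow++,fast++
(s=7,f=10) a[fast]=10≠a[slow]=7 write a[8]=10 → slow++,fast++
(s=8,f=11) a[fast]=10=a[slow] dup → fast++
(s=8,f=12) a[fast]=11≠a[slow]=10 write a[9]=11 → slow++,fast++
(s=9,f=13) a[fast]=11=a[slow] dup → fast++
(s=9,f=14) a[fast]=12≠a[slow]=11 write a[10]=12 → slow++,fast++
(s=10,f=15) a[fast]=12=a[slow] dup → fast++
(s=10,f=16) a[fast]=13≠a[slow]=12 write a[11]=13 → slow++,fast++
(s=11,f=17) a[fast]=13=a[slow] dup → fast++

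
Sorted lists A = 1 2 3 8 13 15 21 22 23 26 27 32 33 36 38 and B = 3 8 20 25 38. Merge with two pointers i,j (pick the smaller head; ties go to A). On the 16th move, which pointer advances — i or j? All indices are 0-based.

i

[i=0,j=0] A[i]=1<=B[j]=3 take 1 → i++
[i=1,j=0] A[i]=2<=B[j]=3 take 2 → i++
[i=2,j=0] A[i]=3<=B[j]=3 take 3 → i++
[i=3,j=0] A[i]=8>B[j]=3 take 3 → j++
[i=3,j=1] A[i]=8<=B[j]=8 take 8 → i++
[i=4,j=1] A[i]=13>B[j]=8 take 8 → j++
[i=4,j=2] A[i]=13<=B[j]=20 take 13 → i++
[i=5,j=2] A[i]=15<=B[j]=20 take 15 → i++
[i=6,j=2] A[i]=21>B[j]=20 take 20 → j++
[i=6,j=3] A[i]=21<=B[j]=25 take 21 → i++
[i=7,j=3] A[i]=22<=B[j]=25 take 22 → i++
[i=8,j=3] A[i]=23<=B[j]=25 take 23 → i++
[i=9,j=3] A[i]=26>B[j]=25 take 25 → j++
[i=9,j=4] A[i]=26<=B[j]=38 take 26 → i++
[i=10,j=4] A[i]=27<=B[j]=38 take 27 → i++
[i=11,j=4] A[i]=32<=B[j]=38 take 32 → i++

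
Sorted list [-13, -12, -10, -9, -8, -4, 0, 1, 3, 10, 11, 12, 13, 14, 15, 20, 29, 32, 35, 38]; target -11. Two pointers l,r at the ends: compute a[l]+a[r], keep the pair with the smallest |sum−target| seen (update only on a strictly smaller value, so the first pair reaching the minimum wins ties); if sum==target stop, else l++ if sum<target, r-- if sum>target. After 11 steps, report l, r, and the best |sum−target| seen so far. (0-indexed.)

l=0, r=8, best |Δ|=8

l=0 r=19: -13+38=25 d=36 *, r--
l=0 r=18: -13+35=22 d=33 *, r--
l=0 r=17: -13+32=19 d=30 *, r--
l=0 r=16: -13+29=16 d=27 *, r--
l=0 r=15: -13+20=7 d=18 *, r--
l=0 r=14: -13+15=2 d=13 *, r--
l=0 r=13: -13+14=1 d=12 *, r--
l=0 r=12: -13+13=0 d=11 *, r--
l=0 r=11: -13+12=-1 d=10 *, r--
l=0 r=10: -13+11=-2 d=9 *, r--
l=0 r=9: -13+10=-3 d=8 *, r--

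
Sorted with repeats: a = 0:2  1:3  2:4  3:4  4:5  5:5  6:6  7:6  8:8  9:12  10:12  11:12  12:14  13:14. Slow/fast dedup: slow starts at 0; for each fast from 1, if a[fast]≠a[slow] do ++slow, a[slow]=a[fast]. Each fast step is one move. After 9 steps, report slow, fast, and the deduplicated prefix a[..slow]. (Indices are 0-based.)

slow=0 fast=1: a[fast]=3≠a[slow]=2 write a[1]=3, slow++,fast++
slow=1 fast=2: a[fast]=4≠a[slow]=3 write a[2]=4, slow++,fast++
slow=2 fast=3: a[fast]=4=a[slow] dup, fast++
slow=2 fast=4: a[fast]=5≠a[slow]=4 write a[3]=5, slow++,fast++
slow=3 fast=5: a[fast]=5=a[slow] dup, fast++
slow=3 fast=6: a[fast]=6≠a[slow]=5 write a[4]=6, slow++,fast++
slow=4 fast=7: a[fast]=6=a[slow] dup, fast++
slow=4 fast=8: a[fast]=8≠a[slow]=6 write a[5]=8, slow++,fast++
slow=5 fast=9: a[fast]=12≠a[slow]=8 write a[6]=12, slow++,fast++

slow=6, fast=10, prefix=[2, 3, 4, 5, 6, 8, 12]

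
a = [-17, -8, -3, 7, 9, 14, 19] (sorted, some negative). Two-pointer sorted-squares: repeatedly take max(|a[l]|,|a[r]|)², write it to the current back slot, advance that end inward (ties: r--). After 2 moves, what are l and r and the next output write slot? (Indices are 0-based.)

l=0 r=6: |-17|<=|19| out[6]=361, r--
l=0 r=5: |-17|>|14| out[5]=289, l++

l=1, r=5, next write slot=4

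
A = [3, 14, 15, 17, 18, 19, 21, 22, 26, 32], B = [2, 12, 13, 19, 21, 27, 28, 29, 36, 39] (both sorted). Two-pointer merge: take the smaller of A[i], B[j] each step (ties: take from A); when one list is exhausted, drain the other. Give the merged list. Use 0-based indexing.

[i=0,j=0] A[i]=3>B[j]=2 take 2 → j++
[i=0,j=1] A[i]=3<=B[j]=12 take 3 → i++
[i=1,j=1] A[i]=14>B[j]=12 take 12 → j++
[i=1,j=2] A[i]=14>B[j]=13 take 13 → j++
[i=1,j=3] A[i]=14<=B[j]=19 take 14 → i++
[i=2,j=3] A[i]=15<=B[j]=19 take 15 → i++
[i=3,j=3] A[i]=17<=B[j]=19 take 17 → i++
[i=4,j=3] A[i]=18<=B[j]=19 take 18 → i++
[i=5,j=3] A[i]=19<=B[j]=19 take 19 → i++
[i=6,j=3] A[i]=21>B[j]=19 take 19 → j++
[i=6,j=4] A[i]=21<=B[j]=21 take 21 → i++
[i=7,j=4] A[i]=22>B[j]=21 take 21 → j++
[i=7,j=5] A[i]=22<=B[j]=27 take 22 → i++
[i=8,j=5] A[i]=26<=B[j]=27 take 26 → i++
[i=9,j=5] A[i]=32>B[j]=27 take 27 → j++
[i=9,j=6] A[i]=32>B[j]=28 take 28 → j++
[i=9,j=7] A[i]=32>B[j]=29 take 29 → j++
[i=9,j=8] A[i]=32<=B[j]=36 take 32 → i++
[i=10,j=8] A done, take B[j]=36 → j++
[i=10,j=9] A done, take B[j]=39 → j++

[2, 3, 12, 13, 14, 15, 17, 18, 19, 19, 21, 21, 22, 26, 27, 28, 29, 32, 36, 39]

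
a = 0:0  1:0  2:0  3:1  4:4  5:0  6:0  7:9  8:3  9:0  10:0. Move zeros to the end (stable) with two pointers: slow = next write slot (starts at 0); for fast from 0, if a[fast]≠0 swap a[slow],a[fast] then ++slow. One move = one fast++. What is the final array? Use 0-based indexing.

[1, 4, 9, 3, 0, 0, 0, 0, 0, 0, 0]

slow=0 fast=0: a[fast]=0, fast++
slow=0 fast=1: a[fast]=0, fast++
slow=0 fast=2: a[fast]=0, fast++
slow=0 fast=3: a[fast]=1≠0 swap→a[0]=1, slow++,fast++
slow=1 fast=4: a[fast]=4≠0 swap→a[1]=4, slow++,fast++
slow=2 fast=5: a[fast]=0, fast++
slow=2 fast=6: a[fast]=0, fast++
slow=2 fast=7: a[fast]=9≠0 swap→a[2]=9, slow++,fast++
slow=3 fast=8: a[fast]=3≠0 swap→a[3]=3, slow++,fast++
slow=4 fast=9: a[fast]=0, fast++
slow=4 fast=10: a[fast]=0, fast++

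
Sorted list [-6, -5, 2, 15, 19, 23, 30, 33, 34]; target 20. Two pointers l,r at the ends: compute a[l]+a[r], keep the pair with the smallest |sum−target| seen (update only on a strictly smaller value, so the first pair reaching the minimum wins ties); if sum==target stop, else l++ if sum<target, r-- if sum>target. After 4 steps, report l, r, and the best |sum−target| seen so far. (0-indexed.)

l=1, r=5, best |Δ|=3

[0,8] -6+34=28 d=8 * → r--
[0,7] -6+33=27 d=7 * → r--
[0,6] -6+30=24 d=4 * → r--
[0,5] -6+23=17 d=3 * → l++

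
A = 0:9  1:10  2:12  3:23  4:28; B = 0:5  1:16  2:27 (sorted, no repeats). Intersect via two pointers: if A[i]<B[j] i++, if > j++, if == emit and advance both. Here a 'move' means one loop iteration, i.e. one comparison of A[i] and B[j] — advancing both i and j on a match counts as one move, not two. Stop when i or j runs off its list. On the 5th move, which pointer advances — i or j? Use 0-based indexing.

[i=0,j=0] 9>5 → j++
[i=0,j=1] 9<16 → i++
[i=1,j=1] 10<16 → i++
[i=2,j=1] 12<16 → i++
[i=3,j=1] 23>16 → j++

j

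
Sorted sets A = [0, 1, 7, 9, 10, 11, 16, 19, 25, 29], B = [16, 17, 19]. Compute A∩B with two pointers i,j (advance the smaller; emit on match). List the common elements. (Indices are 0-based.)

intersection = [16, 19]

i=0 j=0: 0<16, i++
i=1 j=0: 1<16, i++
i=2 j=0: 7<16, i++
i=3 j=0: 9<16, i++
i=4 j=0: 10<16, i++
i=5 j=0: 11<16, i++
i=6 j=0: 16==16 emit, i++,j++
i=7 j=1: 19>17, j++
i=7 j=2: 19==19 emit, i++,j++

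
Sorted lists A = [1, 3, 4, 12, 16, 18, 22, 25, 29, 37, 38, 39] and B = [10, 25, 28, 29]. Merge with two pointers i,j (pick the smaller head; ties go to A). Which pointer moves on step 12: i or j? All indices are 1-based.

i

[i=1,j=1] A[i]=1<=B[j]=10 take 1 → i++
[i=2,j=1] A[i]=3<=B[j]=10 take 3 → i++
[i=3,j=1] A[i]=4<=B[j]=10 take 4 → i++
[i=4,j=1] A[i]=12>B[j]=10 take 10 → j++
[i=4,j=2] A[i]=12<=B[j]=25 take 12 → i++
[i=5,j=2] A[i]=16<=B[j]=25 take 16 → i++
[i=6,j=2] A[i]=18<=B[j]=25 take 18 → i++
[i=7,j=2] A[i]=22<=B[j]=25 take 22 → i++
[i=8,j=2] A[i]=25<=B[j]=25 take 25 → i++
[i=9,j=2] A[i]=29>B[j]=25 take 25 → j++
[i=9,j=3] A[i]=29>B[j]=28 take 28 → j++
[i=9,j=4] A[i]=29<=B[j]=29 take 29 → i++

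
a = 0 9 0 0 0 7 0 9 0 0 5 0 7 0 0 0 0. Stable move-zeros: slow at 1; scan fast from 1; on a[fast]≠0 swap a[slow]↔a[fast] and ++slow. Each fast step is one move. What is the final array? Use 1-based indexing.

[9, 7, 9, 5, 7, 0, 0, 0, 0, 0, 0, 0, 0, 0, 0, 0, 0]

(s=1,f=1) a[fast]=0 → fast++
(s=1,f=2) a[fast]=9≠0 swap→a[1]=9 → slow++,fast++
(s=2,f=3) a[fast]=0 → fast++
(s=2,f=4) a[fast]=0 → fast++
(s=2,f=5) a[fast]=0 → fast++
(s=2,f=6) a[fast]=7≠0 swap→a[2]=7 → slow++,fast++
(s=3,f=7) a[fast]=0 → fast++
(s=3,f=8) a[fast]=9≠0 swap→a[3]=9 → slow++,fast++
(s=4,f=9) a[fast]=0 → fast++
(s=4,f=10) a[fast]=0 → fast++
(s=4,f=11) a[fast]=5≠0 swap→a[4]=5 → slow++,fast++
(s=5,f=12) a[fast]=0 → fast++
(s=5,f=13) a[fast]=7≠0 swap→a[5]=7 → slow++,fast++
(s=6,f=14) a[fast]=0 → fast++
(s=6,f=15) a[fast]=0 → fast++
(s=6,f=16) a[fast]=0 → fast++
(s=6,f=17) a[fast]=0 → fast++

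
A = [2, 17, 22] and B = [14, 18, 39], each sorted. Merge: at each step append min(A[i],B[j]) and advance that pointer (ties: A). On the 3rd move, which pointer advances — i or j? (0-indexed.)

i=0 j=0: A[i]=2<=B[j]=14 take 2, i++
i=1 j=0: A[i]=17>B[j]=14 take 14, j++
i=1 j=1: A[i]=17<=B[j]=18 take 17, i++

i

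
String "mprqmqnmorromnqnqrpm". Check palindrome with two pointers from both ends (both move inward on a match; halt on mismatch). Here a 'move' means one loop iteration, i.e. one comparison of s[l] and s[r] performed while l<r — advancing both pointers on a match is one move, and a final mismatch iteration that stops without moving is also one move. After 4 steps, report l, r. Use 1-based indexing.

l=5, r=16

[1,20] 'm'=='m' → l++,r--
[2,19] 'p'=='p' → l++,r--
[3,18] 'r'=='r' → l++,r--
[4,17] 'q'=='q' → l++,r--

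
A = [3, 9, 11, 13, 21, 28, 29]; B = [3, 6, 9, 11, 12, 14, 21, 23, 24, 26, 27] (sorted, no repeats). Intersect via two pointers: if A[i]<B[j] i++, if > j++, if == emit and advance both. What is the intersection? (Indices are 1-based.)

intersection = [3, 9, 11, 21]

[i=1,j=1] 3==3 emit → i++,j++
[i=2,j=2] 9>6 → j++
[i=2,j=3] 9==9 emit → i++,j++
[i=3,j=4] 11==11 emit → i++,j++
[i=4,j=5] 13>12 → j++
[i=4,j=6] 13<14 → i++
[i=5,j=6] 21>14 → j++
[i=5,j=7] 21==21 emit → i++,j++
[i=6,j=8] 28>23 → j++
[i=6,j=9] 28>24 → j++
[i=6,j=10] 28>26 → j++
[i=6,j=11] 28>27 → j++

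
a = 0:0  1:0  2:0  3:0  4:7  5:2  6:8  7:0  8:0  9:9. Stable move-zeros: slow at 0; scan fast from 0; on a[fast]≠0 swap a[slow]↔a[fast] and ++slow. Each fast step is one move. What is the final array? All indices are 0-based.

[7, 2, 8, 9, 0, 0, 0, 0, 0, 0]

(s=0,f=0) a[fast]=0 → fast++
(s=0,f=1) a[fast]=0 → fast++
(s=0,f=2) a[fast]=0 → fast++
(s=0,f=3) a[fast]=0 → fast++
(s=0,f=4) a[fast]=7≠0 swap→a[0]=7 → slow++,fast++
(s=1,f=5) a[fast]=2≠0 swap→a[1]=2 → slow++,fast++
(s=2,f=6) a[fast]=8≠0 swap→a[2]=8 → slow++,fast++
(s=3,f=7) a[fast]=0 → fast++
(s=3,f=8) a[fast]=0 → fast++
(s=3,f=9) a[fast]=9≠0 swap→a[3]=9 → slow++,fast++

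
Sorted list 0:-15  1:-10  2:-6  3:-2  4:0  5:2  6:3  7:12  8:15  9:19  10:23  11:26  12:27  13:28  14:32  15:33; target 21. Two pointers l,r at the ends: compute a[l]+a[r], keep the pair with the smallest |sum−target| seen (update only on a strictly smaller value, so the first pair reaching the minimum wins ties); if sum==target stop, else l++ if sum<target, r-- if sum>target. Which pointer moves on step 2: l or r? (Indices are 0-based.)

r

l=0 r=15: -15+33=18 d=3 *, l++
l=1 r=15: -10+33=23 d=2 *, r--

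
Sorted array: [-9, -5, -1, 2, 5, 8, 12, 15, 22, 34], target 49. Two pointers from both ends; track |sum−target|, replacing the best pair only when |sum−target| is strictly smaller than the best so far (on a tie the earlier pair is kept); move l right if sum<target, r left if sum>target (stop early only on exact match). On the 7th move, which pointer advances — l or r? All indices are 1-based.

l

[1,10] -9+34=25 d=24 * → l++
[2,10] -5+34=29 d=20 * → l++
[3,10] -1+34=33 d=16 * → l++
[4,10] 2+34=36 d=13 * → l++
[5,10] 5+34=39 d=10 * → l++
[6,10] 8+34=42 d=7 * → l++
[7,10] 12+34=46 d=3 * → l++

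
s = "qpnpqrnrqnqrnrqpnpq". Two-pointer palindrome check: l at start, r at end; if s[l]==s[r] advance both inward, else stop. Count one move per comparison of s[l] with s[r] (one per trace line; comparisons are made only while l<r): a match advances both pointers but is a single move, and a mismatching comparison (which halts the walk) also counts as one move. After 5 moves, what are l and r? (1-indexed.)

[1,19] 'q'=='q' → l++,r--
[2,18] 'p'=='p' → l++,r--
[3,17] 'n'=='n' → l++,r--
[4,16] 'p'=='p' → l++,r--
[5,15] 'q'=='q' → l++,r--

l=6, r=14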